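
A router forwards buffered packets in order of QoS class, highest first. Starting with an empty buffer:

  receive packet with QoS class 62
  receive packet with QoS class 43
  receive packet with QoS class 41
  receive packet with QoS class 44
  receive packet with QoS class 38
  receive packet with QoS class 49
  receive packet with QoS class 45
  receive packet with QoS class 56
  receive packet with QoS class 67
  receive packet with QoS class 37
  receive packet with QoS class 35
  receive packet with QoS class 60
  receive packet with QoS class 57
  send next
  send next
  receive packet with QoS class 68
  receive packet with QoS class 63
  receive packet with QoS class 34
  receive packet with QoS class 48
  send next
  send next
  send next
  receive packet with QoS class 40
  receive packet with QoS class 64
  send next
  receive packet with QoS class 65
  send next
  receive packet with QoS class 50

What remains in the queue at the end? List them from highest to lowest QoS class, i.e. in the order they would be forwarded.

insert 62 → {62}
insert 43 → {62, 43}
insert 41 → {62, 43, 41}
insert 44 → {62, 44, 43, 41}
insert 38 → {62, 44, 43, 41, 38}
insert 49 → {62, 49, 44, 43, 41, 38}
insert 45 → {62, 49, 45, 44, 43, 41, 38}
insert 56 → {62, 56, 49, 45, 44, 43, 41, 38}
insert 67 → {67, 62, 56, 49, 45, 44, 43, 41, 38}
insert 37 → {67, 62, 56, 49, 45, 44, 43, 41, 38, 37}
insert 35 → {67, 62, 56, 49, 45, 44, 43, 41, 38, 37, 35}
insert 60 → {67, 62, 60, 56, 49, 45, 44, 43, 41, 38, 37, 35}
insert 57 → {67, 62, 60, 57, 56, 49, 45, 44, 43, 41, 38, 37, 35}
send next → 67; now {62, 60, 57, 56, 49, 45, 44, 43, 41, 38, 37, 35}
send next → 62; now {60, 57, 56, 49, 45, 44, 43, 41, 38, 37, 35}
insert 68 → {68, 60, 57, 56, 49, 45, 44, 43, 41, 38, 37, 35}
insert 63 → {68, 63, 60, 57, 56, 49, 45, 44, 43, 41, 38, 37, 35}
insert 34 → {68, 63, 60, 57, 56, 49, 45, 44, 43, 41, 38, 37, 35, 34}
insert 48 → {68, 63, 60, 57, 56, 49, 48, 45, 44, 43, 41, 38, 37, 35, 34}
send next → 68; now {63, 60, 57, 56, 49, 48, 45, 44, 43, 41, 38, 37, 35, 34}
send next → 63; now {60, 57, 56, 49, 48, 45, 44, 43, 41, 38, 37, 35, 34}
send next → 60; now {57, 56, 49, 48, 45, 44, 43, 41, 38, 37, 35, 34}
insert 40 → {57, 56, 49, 48, 45, 44, 43, 41, 40, 38, 37, 35, 34}
insert 64 → {64, 57, 56, 49, 48, 45, 44, 43, 41, 40, 38, 37, 35, 34}
send next → 64; now {57, 56, 49, 48, 45, 44, 43, 41, 40, 38, 37, 35, 34}
insert 65 → {65, 57, 56, 49, 48, 45, 44, 43, 41, 40, 38, 37, 35, 34}
send next → 65; now {57, 56, 49, 48, 45, 44, 43, 41, 40, 38, 37, 35, 34}
insert 50 → {57, 56, 50, 49, 48, 45, 44, 43, 41, 40, 38, 37, 35, 34}

57, 56, 50, 49, 48, 45, 44, 43, 41, 40, 38, 37, 35, 34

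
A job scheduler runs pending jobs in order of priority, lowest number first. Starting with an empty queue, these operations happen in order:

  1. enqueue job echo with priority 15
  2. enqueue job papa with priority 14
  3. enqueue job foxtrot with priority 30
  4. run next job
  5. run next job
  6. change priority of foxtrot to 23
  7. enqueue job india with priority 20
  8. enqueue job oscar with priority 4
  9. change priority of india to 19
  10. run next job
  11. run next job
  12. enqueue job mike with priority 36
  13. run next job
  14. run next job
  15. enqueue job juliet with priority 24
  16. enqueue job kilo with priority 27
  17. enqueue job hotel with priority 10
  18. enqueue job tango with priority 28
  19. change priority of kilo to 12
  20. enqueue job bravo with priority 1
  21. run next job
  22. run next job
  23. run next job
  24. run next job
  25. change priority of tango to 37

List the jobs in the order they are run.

papa → echo → oscar → india → foxtrot → mike → bravo → hotel → kilo → juliet

add echo (priority 15) → {echo:15}
add papa (priority 14) → {papa:14, echo:15}
add foxtrot (priority 30) → {papa:14, echo:15, foxtrot:30}
run next job → papa; now {echo:15, foxtrot:30}
run next job → echo; now {foxtrot:30}
update foxtrot to priority 23 → {foxtrot:23}
add india (priority 20) → {india:20, foxtrot:23}
add oscar (priority 4) → {oscar:4, india:20, foxtrot:23}
update india to priority 19 → {oscar:4, india:19, foxtrot:23}
run next job → oscar; now {india:19, foxtrot:23}
run next job → india; now {foxtrot:23}
add mike (priority 36) → {foxtrot:23, mike:36}
run next job → foxtrot; now {mike:36}
run next job → mike; now {}
add juliet (priority 24) → {juliet:24}
add kilo (priority 27) → {juliet:24, kilo:27}
add hotel (priority 10) → {hotel:10, juliet:24, kilo:27}
add tango (priority 28) → {hotel:10, juliet:24, kilo:27, tango:28}
update kilo to priority 12 → {hotel:10, kilo:12, juliet:24, tango:28}
add bravo (priority 1) → {bravo:1, hotel:10, kilo:12, juliet:24, tango:28}
run next job → bravo; now {hotel:10, kilo:12, juliet:24, tango:28}
run next job → hotel; now {kilo:12, juliet:24, tango:28}
run next job → kilo; now {juliet:24, tango:28}
run next job → juliet; now {tango:28}
update tango to priority 37 → {tango:37}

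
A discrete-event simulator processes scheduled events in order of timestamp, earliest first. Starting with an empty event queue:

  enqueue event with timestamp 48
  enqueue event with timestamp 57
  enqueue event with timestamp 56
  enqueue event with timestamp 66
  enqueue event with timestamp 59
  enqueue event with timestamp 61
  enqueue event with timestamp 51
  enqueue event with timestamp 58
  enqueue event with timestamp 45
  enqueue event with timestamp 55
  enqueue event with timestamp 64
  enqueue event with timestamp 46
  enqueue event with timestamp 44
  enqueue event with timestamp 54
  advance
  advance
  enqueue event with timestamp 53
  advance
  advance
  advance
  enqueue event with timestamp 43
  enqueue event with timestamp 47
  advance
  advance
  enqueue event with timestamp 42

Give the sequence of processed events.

insert 48 → {48}
insert 57 → {48, 57}
insert 56 → {48, 56, 57}
insert 66 → {48, 56, 57, 66}
insert 59 → {48, 56, 57, 59, 66}
insert 61 → {48, 56, 57, 59, 61, 66}
insert 51 → {48, 51, 56, 57, 59, 61, 66}
insert 58 → {48, 51, 56, 57, 58, 59, 61, 66}
insert 45 → {45, 48, 51, 56, 57, 58, 59, 61, 66}
insert 55 → {45, 48, 51, 55, 56, 57, 58, 59, 61, 66}
insert 64 → {45, 48, 51, 55, 56, 57, 58, 59, 61, 64, 66}
insert 46 → {45, 46, 48, 51, 55, 56, 57, 58, 59, 61, 64, 66}
insert 44 → {44, 45, 46, 48, 51, 55, 56, 57, 58, 59, 61, 64, 66}
insert 54 → {44, 45, 46, 48, 51, 54, 55, 56, 57, 58, 59, 61, 64, 66}
advance → 44; now {45, 46, 48, 51, 54, 55, 56, 57, 58, 59, 61, 64, 66}
advance → 45; now {46, 48, 51, 54, 55, 56, 57, 58, 59, 61, 64, 66}
insert 53 → {46, 48, 51, 53, 54, 55, 56, 57, 58, 59, 61, 64, 66}
advance → 46; now {48, 51, 53, 54, 55, 56, 57, 58, 59, 61, 64, 66}
advance → 48; now {51, 53, 54, 55, 56, 57, 58, 59, 61, 64, 66}
advance → 51; now {53, 54, 55, 56, 57, 58, 59, 61, 64, 66}
insert 43 → {43, 53, 54, 55, 56, 57, 58, 59, 61, 64, 66}
insert 47 → {43, 47, 53, 54, 55, 56, 57, 58, 59, 61, 64, 66}
advance → 43; now {47, 53, 54, 55, 56, 57, 58, 59, 61, 64, 66}
advance → 47; now {53, 54, 55, 56, 57, 58, 59, 61, 64, 66}
insert 42 → {42, 53, 54, 55, 56, 57, 58, 59, 61, 64, 66}

44, 45, 46, 48, 51, 43, 47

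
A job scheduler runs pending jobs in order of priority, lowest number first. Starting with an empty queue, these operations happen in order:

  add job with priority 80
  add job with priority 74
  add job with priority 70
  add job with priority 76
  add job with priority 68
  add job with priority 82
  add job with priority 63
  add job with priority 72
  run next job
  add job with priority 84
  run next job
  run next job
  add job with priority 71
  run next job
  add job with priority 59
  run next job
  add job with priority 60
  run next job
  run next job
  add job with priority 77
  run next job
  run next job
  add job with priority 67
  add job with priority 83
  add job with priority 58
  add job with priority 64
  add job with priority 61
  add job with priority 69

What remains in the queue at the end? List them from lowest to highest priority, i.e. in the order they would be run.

insert 80 → {80}
insert 74 → {74, 80}
insert 70 → {70, 74, 80}
insert 76 → {70, 74, 76, 80}
insert 68 → {68, 70, 74, 76, 80}
insert 82 → {68, 70, 74, 76, 80, 82}
insert 63 → {63, 68, 70, 74, 76, 80, 82}
insert 72 → {63, 68, 70, 72, 74, 76, 80, 82}
run next job → 63; now {68, 70, 72, 74, 76, 80, 82}
insert 84 → {68, 70, 72, 74, 76, 80, 82, 84}
run next job → 68; now {70, 72, 74, 76, 80, 82, 84}
run next job → 70; now {72, 74, 76, 80, 82, 84}
insert 71 → {71, 72, 74, 76, 80, 82, 84}
run next job → 71; now {72, 74, 76, 80, 82, 84}
insert 59 → {59, 72, 74, 76, 80, 82, 84}
run next job → 59; now {72, 74, 76, 80, 82, 84}
insert 60 → {60, 72, 74, 76, 80, 82, 84}
run next job → 60; now {72, 74, 76, 80, 82, 84}
run next job → 72; now {74, 76, 80, 82, 84}
insert 77 → {74, 76, 77, 80, 82, 84}
run next job → 74; now {76, 77, 80, 82, 84}
run next job → 76; now {77, 80, 82, 84}
insert 67 → {67, 77, 80, 82, 84}
insert 83 → {67, 77, 80, 82, 83, 84}
insert 58 → {58, 67, 77, 80, 82, 83, 84}
insert 64 → {58, 64, 67, 77, 80, 82, 83, 84}
insert 61 → {58, 61, 64, 67, 77, 80, 82, 83, 84}
insert 69 → {58, 61, 64, 67, 69, 77, 80, 82, 83, 84}

58 → 61 → 64 → 67 → 69 → 77 → 80 → 82 → 83 → 84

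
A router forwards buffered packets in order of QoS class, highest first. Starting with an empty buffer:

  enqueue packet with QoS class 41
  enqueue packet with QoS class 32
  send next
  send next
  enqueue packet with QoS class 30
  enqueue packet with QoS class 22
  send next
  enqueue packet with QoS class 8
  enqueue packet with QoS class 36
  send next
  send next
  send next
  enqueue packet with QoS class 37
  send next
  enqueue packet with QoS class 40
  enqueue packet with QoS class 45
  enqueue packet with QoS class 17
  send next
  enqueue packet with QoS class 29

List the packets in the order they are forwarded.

insert 41 → {41}
insert 32 → {41, 32}
send next → 41; now {32}
send next → 32; now {}
insert 30 → {30}
insert 22 → {30, 22}
send next → 30; now {22}
insert 8 → {22, 8}
insert 36 → {36, 22, 8}
send next → 36; now {22, 8}
send next → 22; now {8}
send next → 8; now {}
insert 37 → {37}
send next → 37; now {}
insert 40 → {40}
insert 45 → {45, 40}
insert 17 → {45, 40, 17}
send next → 45; now {40, 17}
insert 29 → {40, 29, 17}

[41, 32, 30, 36, 22, 8, 37, 45]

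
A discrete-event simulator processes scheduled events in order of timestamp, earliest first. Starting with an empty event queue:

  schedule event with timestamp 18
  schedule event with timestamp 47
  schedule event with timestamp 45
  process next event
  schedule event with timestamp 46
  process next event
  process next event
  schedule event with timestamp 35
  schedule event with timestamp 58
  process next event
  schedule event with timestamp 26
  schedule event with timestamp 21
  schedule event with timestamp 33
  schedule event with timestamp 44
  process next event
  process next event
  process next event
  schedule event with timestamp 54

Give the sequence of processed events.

[18, 45, 46, 35, 21, 26, 33]

insert 18 → {18}
insert 47 → {18, 47}
insert 45 → {18, 45, 47}
process next event → 18; now {45, 47}
insert 46 → {45, 46, 47}
process next event → 45; now {46, 47}
process next event → 46; now {47}
insert 35 → {35, 47}
insert 58 → {35, 47, 58}
process next event → 35; now {47, 58}
insert 26 → {26, 47, 58}
insert 21 → {21, 26, 47, 58}
insert 33 → {21, 26, 33, 47, 58}
insert 44 → {21, 26, 33, 44, 47, 58}
process next event → 21; now {26, 33, 44, 47, 58}
process next event → 26; now {33, 44, 47, 58}
process next event → 33; now {44, 47, 58}
insert 54 → {44, 47, 54, 58}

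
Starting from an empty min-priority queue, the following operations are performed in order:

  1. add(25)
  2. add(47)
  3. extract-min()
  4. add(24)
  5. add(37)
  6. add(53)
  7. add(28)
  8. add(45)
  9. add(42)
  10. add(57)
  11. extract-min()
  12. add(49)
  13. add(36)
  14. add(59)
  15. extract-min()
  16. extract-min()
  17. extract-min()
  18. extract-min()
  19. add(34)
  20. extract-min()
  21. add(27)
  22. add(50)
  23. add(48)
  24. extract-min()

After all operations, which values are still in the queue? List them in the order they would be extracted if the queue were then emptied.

45, 47, 48, 49, 50, 53, 57, 59

insert 25 → {25}
insert 47 → {25, 47}
extract-min → 25; now {47}
insert 24 → {24, 47}
insert 37 → {24, 37, 47}
insert 53 → {24, 37, 47, 53}
insert 28 → {24, 28, 37, 47, 53}
insert 45 → {24, 28, 37, 45, 47, 53}
insert 42 → {24, 28, 37, 42, 45, 47, 53}
insert 57 → {24, 28, 37, 42, 45, 47, 53, 57}
extract-min → 24; now {28, 37, 42, 45, 47, 53, 57}
insert 49 → {28, 37, 42, 45, 47, 49, 53, 57}
insert 36 → {28, 36, 37, 42, 45, 47, 49, 53, 57}
insert 59 → {28, 36, 37, 42, 45, 47, 49, 53, 57, 59}
extract-min → 28; now {36, 37, 42, 45, 47, 49, 53, 57, 59}
extract-min → 36; now {37, 42, 45, 47, 49, 53, 57, 59}
extract-min → 37; now {42, 45, 47, 49, 53, 57, 59}
extract-min → 42; now {45, 47, 49, 53, 57, 59}
insert 34 → {34, 45, 47, 49, 53, 57, 59}
extract-min → 34; now {45, 47, 49, 53, 57, 59}
insert 27 → {27, 45, 47, 49, 53, 57, 59}
insert 50 → {27, 45, 47, 49, 50, 53, 57, 59}
insert 48 → {27, 45, 47, 48, 49, 50, 53, 57, 59}
extract-min → 27; now {45, 47, 48, 49, 50, 53, 57, 59}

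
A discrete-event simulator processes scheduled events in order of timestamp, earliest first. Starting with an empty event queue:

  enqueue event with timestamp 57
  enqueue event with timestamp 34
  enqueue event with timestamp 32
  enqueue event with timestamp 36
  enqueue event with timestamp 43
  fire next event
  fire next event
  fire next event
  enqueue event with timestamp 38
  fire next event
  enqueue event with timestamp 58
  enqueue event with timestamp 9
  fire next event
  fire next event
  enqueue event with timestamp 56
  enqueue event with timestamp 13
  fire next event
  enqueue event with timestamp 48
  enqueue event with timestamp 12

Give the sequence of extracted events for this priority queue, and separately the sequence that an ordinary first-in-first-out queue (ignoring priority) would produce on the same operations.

insert 57 → {57}
insert 34 → {34, 57}
insert 32 → {32, 34, 57}
insert 36 → {32, 34, 36, 57}
insert 43 → {32, 34, 36, 43, 57}
fire next event → 32; now {34, 36, 43, 57}
fire next event → 34; now {36, 43, 57}
fire next event → 36; now {43, 57}
insert 38 → {38, 43, 57}
fire next event → 38; now {43, 57}
insert 58 → {43, 57, 58}
insert 9 → {9, 43, 57, 58}
fire next event → 9; now {43, 57, 58}
fire next event → 43; now {57, 58}
insert 56 → {56, 57, 58}
insert 13 → {13, 56, 57, 58}
fire next event → 13; now {56, 57, 58}
insert 48 → {48, 56, 57, 58}
insert 12 → {12, 48, 56, 57, 58}

priority queue: 32, 34, 36, 38, 9, 43, 13; FIFO queue: 57 → 34 → 32 → 36 → 43 → 38 → 58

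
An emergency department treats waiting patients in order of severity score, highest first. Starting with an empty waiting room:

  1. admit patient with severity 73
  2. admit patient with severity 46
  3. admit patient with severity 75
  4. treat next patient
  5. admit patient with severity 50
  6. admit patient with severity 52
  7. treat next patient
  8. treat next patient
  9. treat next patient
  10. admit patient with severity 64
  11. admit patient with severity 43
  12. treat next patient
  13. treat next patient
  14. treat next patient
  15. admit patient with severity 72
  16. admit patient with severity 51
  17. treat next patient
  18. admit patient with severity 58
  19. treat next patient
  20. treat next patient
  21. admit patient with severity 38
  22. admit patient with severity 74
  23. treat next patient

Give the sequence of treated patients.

[75, 73, 52, 50, 64, 46, 43, 72, 58, 51, 74]

insert 73 → {73}
insert 46 → {73, 46}
insert 75 → {75, 73, 46}
treat next patient → 75; now {73, 46}
insert 50 → {73, 50, 46}
insert 52 → {73, 52, 50, 46}
treat next patient → 73; now {52, 50, 46}
treat next patient → 52; now {50, 46}
treat next patient → 50; now {46}
insert 64 → {64, 46}
insert 43 → {64, 46, 43}
treat next patient → 64; now {46, 43}
treat next patient → 46; now {43}
treat next patient → 43; now {}
insert 72 → {72}
insert 51 → {72, 51}
treat next patient → 72; now {51}
insert 58 → {58, 51}
treat next patient → 58; now {51}
treat next patient → 51; now {}
insert 38 → {38}
insert 74 → {74, 38}
treat next patient → 74; now {38}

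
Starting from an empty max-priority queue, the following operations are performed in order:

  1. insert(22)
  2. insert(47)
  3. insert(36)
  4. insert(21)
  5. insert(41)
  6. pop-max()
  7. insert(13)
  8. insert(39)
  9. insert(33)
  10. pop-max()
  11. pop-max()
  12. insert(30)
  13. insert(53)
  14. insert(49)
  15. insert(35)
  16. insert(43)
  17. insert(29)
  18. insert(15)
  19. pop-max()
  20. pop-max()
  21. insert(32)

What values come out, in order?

insert 22 → {22}
insert 47 → {47, 22}
insert 36 → {47, 36, 22}
insert 21 → {47, 36, 22, 21}
insert 41 → {47, 41, 36, 22, 21}
pop-max → 47; now {41, 36, 22, 21}
insert 13 → {41, 36, 22, 21, 13}
insert 39 → {41, 39, 36, 22, 21, 13}
insert 33 → {41, 39, 36, 33, 22, 21, 13}
pop-max → 41; now {39, 36, 33, 22, 21, 13}
pop-max → 39; now {36, 33, 22, 21, 13}
insert 30 → {36, 33, 30, 22, 21, 13}
insert 53 → {53, 36, 33, 30, 22, 21, 13}
insert 49 → {53, 49, 36, 33, 30, 22, 21, 13}
insert 35 → {53, 49, 36, 35, 33, 30, 22, 21, 13}
insert 43 → {53, 49, 43, 36, 35, 33, 30, 22, 21, 13}
insert 29 → {53, 49, 43, 36, 35, 33, 30, 29, 22, 21, 13}
insert 15 → {53, 49, 43, 36, 35, 33, 30, 29, 22, 21, 15, 13}
pop-max → 53; now {49, 43, 36, 35, 33, 30, 29, 22, 21, 15, 13}
pop-max → 49; now {43, 36, 35, 33, 30, 29, 22, 21, 15, 13}
insert 32 → {43, 36, 35, 33, 32, 30, 29, 22, 21, 15, 13}

47 → 41 → 39 → 53 → 49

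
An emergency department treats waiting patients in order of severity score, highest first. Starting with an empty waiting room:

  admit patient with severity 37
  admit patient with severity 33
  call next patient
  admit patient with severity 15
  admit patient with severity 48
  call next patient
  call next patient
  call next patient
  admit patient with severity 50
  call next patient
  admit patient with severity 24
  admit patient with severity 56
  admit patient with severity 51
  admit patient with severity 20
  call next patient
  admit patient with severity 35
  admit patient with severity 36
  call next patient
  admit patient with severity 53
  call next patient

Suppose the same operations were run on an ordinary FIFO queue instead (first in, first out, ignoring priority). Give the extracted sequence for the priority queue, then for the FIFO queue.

insert 37 → {37}
insert 33 → {37, 33}
call next patient → 37; now {33}
insert 15 → {33, 15}
insert 48 → {48, 33, 15}
call next patient → 48; now {33, 15}
call next patient → 33; now {15}
call next patient → 15; now {}
insert 50 → {50}
call next patient → 50; now {}
insert 24 → {24}
insert 56 → {56, 24}
insert 51 → {56, 51, 24}
insert 20 → {56, 51, 24, 20}
call next patient → 56; now {51, 24, 20}
insert 35 → {51, 35, 24, 20}
insert 36 → {51, 36, 35, 24, 20}
call next patient → 51; now {36, 35, 24, 20}
insert 53 → {53, 36, 35, 24, 20}
call next patient → 53; now {36, 35, 24, 20}

priority queue: [37, 48, 33, 15, 50, 56, 51, 53]; FIFO queue: 37 → 33 → 15 → 48 → 50 → 24 → 56 → 51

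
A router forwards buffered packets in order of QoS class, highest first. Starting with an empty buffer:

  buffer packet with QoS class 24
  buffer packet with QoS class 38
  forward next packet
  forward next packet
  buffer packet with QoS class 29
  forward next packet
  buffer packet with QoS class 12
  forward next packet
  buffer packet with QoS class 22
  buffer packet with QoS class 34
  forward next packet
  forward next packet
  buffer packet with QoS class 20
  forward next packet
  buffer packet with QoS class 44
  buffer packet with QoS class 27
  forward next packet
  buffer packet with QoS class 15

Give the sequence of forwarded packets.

[38, 24, 29, 12, 34, 22, 20, 44]

insert 24 → {24}
insert 38 → {38, 24}
forward next packet → 38; now {24}
forward next packet → 24; now {}
insert 29 → {29}
forward next packet → 29; now {}
insert 12 → {12}
forward next packet → 12; now {}
insert 22 → {22}
insert 34 → {34, 22}
forward next packet → 34; now {22}
forward next packet → 22; now {}
insert 20 → {20}
forward next packet → 20; now {}
insert 44 → {44}
insert 27 → {44, 27}
forward next packet → 44; now {27}
insert 15 → {27, 15}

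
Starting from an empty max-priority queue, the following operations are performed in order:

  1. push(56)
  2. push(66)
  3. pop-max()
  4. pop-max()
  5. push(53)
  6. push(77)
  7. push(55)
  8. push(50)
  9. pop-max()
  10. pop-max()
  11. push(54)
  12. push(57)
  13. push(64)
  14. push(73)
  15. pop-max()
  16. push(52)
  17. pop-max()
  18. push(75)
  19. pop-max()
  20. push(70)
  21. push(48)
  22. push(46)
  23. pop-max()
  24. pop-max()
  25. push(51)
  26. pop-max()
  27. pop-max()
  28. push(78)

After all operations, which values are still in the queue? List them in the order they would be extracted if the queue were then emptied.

[78, 52, 51, 50, 48, 46]

insert 56 → {56}
insert 66 → {66, 56}
pop-max → 66; now {56}
pop-max → 56; now {}
insert 53 → {53}
insert 77 → {77, 53}
insert 55 → {77, 55, 53}
insert 50 → {77, 55, 53, 50}
pop-max → 77; now {55, 53, 50}
pop-max → 55; now {53, 50}
insert 54 → {54, 53, 50}
insert 57 → {57, 54, 53, 50}
insert 64 → {64, 57, 54, 53, 50}
insert 73 → {73, 64, 57, 54, 53, 50}
pop-max → 73; now {64, 57, 54, 53, 50}
insert 52 → {64, 57, 54, 53, 52, 50}
pop-max → 64; now {57, 54, 53, 52, 50}
insert 75 → {75, 57, 54, 53, 52, 50}
pop-max → 75; now {57, 54, 53, 52, 50}
insert 70 → {70, 57, 54, 53, 52, 50}
insert 48 → {70, 57, 54, 53, 52, 50, 48}
insert 46 → {70, 57, 54, 53, 52, 50, 48, 46}
pop-max → 70; now {57, 54, 53, 52, 50, 48, 46}
pop-max → 57; now {54, 53, 52, 50, 48, 46}
insert 51 → {54, 53, 52, 51, 50, 48, 46}
pop-max → 54; now {53, 52, 51, 50, 48, 46}
pop-max → 53; now {52, 51, 50, 48, 46}
insert 78 → {78, 52, 51, 50, 48, 46}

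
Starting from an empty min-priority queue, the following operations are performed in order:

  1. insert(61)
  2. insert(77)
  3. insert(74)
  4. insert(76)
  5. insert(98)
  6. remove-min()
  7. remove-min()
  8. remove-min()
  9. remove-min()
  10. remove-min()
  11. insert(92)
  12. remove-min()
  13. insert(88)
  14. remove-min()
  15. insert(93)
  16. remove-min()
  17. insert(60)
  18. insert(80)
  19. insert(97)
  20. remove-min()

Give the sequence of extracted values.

insert 61 → {61}
insert 77 → {61, 77}
insert 74 → {61, 74, 77}
insert 76 → {61, 74, 76, 77}
insert 98 → {61, 74, 76, 77, 98}
remove-min → 61; now {74, 76, 77, 98}
remove-min → 74; now {76, 77, 98}
remove-min → 76; now {77, 98}
remove-min → 77; now {98}
remove-min → 98; now {}
insert 92 → {92}
remove-min → 92; now {}
insert 88 → {88}
remove-min → 88; now {}
insert 93 → {93}
remove-min → 93; now {}
insert 60 → {60}
insert 80 → {60, 80}
insert 97 → {60, 80, 97}
remove-min → 60; now {80, 97}

[61, 74, 76, 77, 98, 92, 88, 93, 60]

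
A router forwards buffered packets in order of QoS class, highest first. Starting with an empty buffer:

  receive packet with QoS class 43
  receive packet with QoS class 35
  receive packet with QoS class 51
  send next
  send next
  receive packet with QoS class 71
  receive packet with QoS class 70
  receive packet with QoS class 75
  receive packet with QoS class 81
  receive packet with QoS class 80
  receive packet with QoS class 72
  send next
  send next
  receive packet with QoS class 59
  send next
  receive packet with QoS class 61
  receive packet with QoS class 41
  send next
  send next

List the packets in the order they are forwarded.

insert 43 → {43}
insert 35 → {43, 35}
insert 51 → {51, 43, 35}
send next → 51; now {43, 35}
send next → 43; now {35}
insert 71 → {71, 35}
insert 70 → {71, 70, 35}
insert 75 → {75, 71, 70, 35}
insert 81 → {81, 75, 71, 70, 35}
insert 80 → {81, 80, 75, 71, 70, 35}
insert 72 → {81, 80, 75, 72, 71, 70, 35}
send next → 81; now {80, 75, 72, 71, 70, 35}
send next → 80; now {75, 72, 71, 70, 35}
insert 59 → {75, 72, 71, 70, 59, 35}
send next → 75; now {72, 71, 70, 59, 35}
insert 61 → {72, 71, 70, 61, 59, 35}
insert 41 → {72, 71, 70, 61, 59, 41, 35}
send next → 72; now {71, 70, 61, 59, 41, 35}
send next → 71; now {70, 61, 59, 41, 35}

[51, 43, 81, 80, 75, 72, 71]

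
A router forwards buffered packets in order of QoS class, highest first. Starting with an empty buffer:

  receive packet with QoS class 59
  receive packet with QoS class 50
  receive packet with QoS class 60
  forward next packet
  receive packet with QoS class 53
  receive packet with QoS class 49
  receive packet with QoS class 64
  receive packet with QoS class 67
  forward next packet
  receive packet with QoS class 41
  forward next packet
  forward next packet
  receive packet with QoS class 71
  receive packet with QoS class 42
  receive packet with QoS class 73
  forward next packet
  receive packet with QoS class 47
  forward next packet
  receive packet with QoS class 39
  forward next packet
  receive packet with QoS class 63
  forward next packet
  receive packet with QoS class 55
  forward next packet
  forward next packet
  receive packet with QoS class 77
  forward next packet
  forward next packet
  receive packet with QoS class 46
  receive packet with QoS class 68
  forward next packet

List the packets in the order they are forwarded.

60 → 67 → 64 → 59 → 73 → 71 → 53 → 63 → 55 → 50 → 77 → 49 → 68

insert 59 → {59}
insert 50 → {59, 50}
insert 60 → {60, 59, 50}
forward next packet → 60; now {59, 50}
insert 53 → {59, 53, 50}
insert 49 → {59, 53, 50, 49}
insert 64 → {64, 59, 53, 50, 49}
insert 67 → {67, 64, 59, 53, 50, 49}
forward next packet → 67; now {64, 59, 53, 50, 49}
insert 41 → {64, 59, 53, 50, 49, 41}
forward next packet → 64; now {59, 53, 50, 49, 41}
forward next packet → 59; now {53, 50, 49, 41}
insert 71 → {71, 53, 50, 49, 41}
insert 42 → {71, 53, 50, 49, 42, 41}
insert 73 → {73, 71, 53, 50, 49, 42, 41}
forward next packet → 73; now {71, 53, 50, 49, 42, 41}
insert 47 → {71, 53, 50, 49, 47, 42, 41}
forward next packet → 71; now {53, 50, 49, 47, 42, 41}
insert 39 → {53, 50, 49, 47, 42, 41, 39}
forward next packet → 53; now {50, 49, 47, 42, 41, 39}
insert 63 → {63, 50, 49, 47, 42, 41, 39}
forward next packet → 63; now {50, 49, 47, 42, 41, 39}
insert 55 → {55, 50, 49, 47, 42, 41, 39}
forward next packet → 55; now {50, 49, 47, 42, 41, 39}
forward next packet → 50; now {49, 47, 42, 41, 39}
insert 77 → {77, 49, 47, 42, 41, 39}
forward next packet → 77; now {49, 47, 42, 41, 39}
forward next packet → 49; now {47, 42, 41, 39}
insert 46 → {47, 46, 42, 41, 39}
insert 68 → {68, 47, 46, 42, 41, 39}
forward next packet → 68; now {47, 46, 42, 41, 39}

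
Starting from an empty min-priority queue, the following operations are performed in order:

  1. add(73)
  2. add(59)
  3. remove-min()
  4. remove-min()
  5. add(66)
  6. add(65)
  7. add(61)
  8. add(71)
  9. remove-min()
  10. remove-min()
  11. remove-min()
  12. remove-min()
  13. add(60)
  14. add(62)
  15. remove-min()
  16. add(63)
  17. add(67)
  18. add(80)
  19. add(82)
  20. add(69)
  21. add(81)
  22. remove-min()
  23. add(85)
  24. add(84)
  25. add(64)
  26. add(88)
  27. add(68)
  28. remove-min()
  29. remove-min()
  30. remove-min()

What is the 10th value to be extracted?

64

insert 73 → {73}
insert 59 → {59, 73}
remove-min → 59; now {73}
remove-min → 73; now {}
insert 66 → {66}
insert 65 → {65, 66}
insert 61 → {61, 65, 66}
insert 71 → {61, 65, 66, 71}
remove-min → 61; now {65, 66, 71}
remove-min → 65; now {66, 71}
remove-min → 66; now {71}
remove-min → 71; now {}
insert 60 → {60}
insert 62 → {60, 62}
remove-min → 60; now {62}
insert 63 → {62, 63}
insert 67 → {62, 63, 67}
insert 80 → {62, 63, 67, 80}
insert 82 → {62, 63, 67, 80, 82}
insert 69 → {62, 63, 67, 69, 80, 82}
insert 81 → {62, 63, 67, 69, 80, 81, 82}
remove-min → 62; now {63, 67, 69, 80, 81, 82}
insert 85 → {63, 67, 69, 80, 81, 82, 85}
insert 84 → {63, 67, 69, 80, 81, 82, 84, 85}
insert 64 → {63, 64, 67, 69, 80, 81, 82, 84, 85}
insert 88 → {63, 64, 67, 69, 80, 81, 82, 84, 85, 88}
insert 68 → {63, 64, 67, 68, 69, 80, 81, 82, 84, 85, 88}
remove-min → 63; now {64, 67, 68, 69, 80, 81, 82, 84, 85, 88}
remove-min → 64; now {67, 68, 69, 80, 81, 82, 84, 85, 88}
remove-min → 67; now {68, 69, 80, 81, 82, 84, 85, 88}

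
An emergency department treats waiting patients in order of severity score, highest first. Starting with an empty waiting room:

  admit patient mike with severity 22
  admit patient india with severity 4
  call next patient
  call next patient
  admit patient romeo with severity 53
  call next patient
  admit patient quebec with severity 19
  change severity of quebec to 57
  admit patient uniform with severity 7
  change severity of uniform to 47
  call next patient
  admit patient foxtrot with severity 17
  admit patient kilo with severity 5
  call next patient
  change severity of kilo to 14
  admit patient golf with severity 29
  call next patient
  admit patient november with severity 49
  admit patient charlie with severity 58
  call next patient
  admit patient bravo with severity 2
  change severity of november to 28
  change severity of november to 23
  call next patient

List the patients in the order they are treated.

mike, india, romeo, quebec, uniform, golf, charlie, november

add mike (severity 22) → {mike:22}
add india (severity 4) → {mike:22, india:4}
call next patient → mike; now {india:4}
call next patient → india; now {}
add romeo (severity 53) → {romeo:53}
call next patient → romeo; now {}
add quebec (severity 19) → {quebec:19}
update quebec to severity 57 → {quebec:57}
add uniform (severity 7) → {quebec:57, uniform:7}
update uniform to severity 47 → {quebec:57, uniform:47}
call next patient → quebec; now {uniform:47}
add foxtrot (severity 17) → {uniform:47, foxtrot:17}
add kilo (severity 5) → {uniform:47, foxtrot:17, kilo:5}
call next patient → uniform; now {foxtrot:17, kilo:5}
update kilo to severity 14 → {foxtrot:17, kilo:14}
add golf (severity 29) → {golf:29, foxtrot:17, kilo:14}
call next patient → golf; now {foxtrot:17, kilo:14}
add november (severity 49) → {november:49, foxtrot:17, kilo:14}
add charlie (severity 58) → {charlie:58, november:49, foxtrot:17, kilo:14}
call next patient → charlie; now {november:49, foxtrot:17, kilo:14}
add bravo (severity 2) → {november:49, foxtrot:17, kilo:14, bravo:2}
update november to severity 28 → {november:28, foxtrot:17, kilo:14, bravo:2}
update november to severity 23 → {november:23, foxtrot:17, kilo:14, bravo:2}
call next patient → november; now {foxtrot:17, kilo:14, bravo:2}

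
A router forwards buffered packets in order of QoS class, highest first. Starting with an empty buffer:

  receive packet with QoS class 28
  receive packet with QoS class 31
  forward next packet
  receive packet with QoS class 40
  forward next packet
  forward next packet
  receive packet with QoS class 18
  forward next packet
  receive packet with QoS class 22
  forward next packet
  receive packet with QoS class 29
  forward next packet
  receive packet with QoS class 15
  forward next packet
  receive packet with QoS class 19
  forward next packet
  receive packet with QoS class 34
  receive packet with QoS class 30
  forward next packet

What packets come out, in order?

31 → 40 → 28 → 18 → 22 → 29 → 15 → 19 → 34

insert 28 → {28}
insert 31 → {31, 28}
forward next packet → 31; now {28}
insert 40 → {40, 28}
forward next packet → 40; now {28}
forward next packet → 28; now {}
insert 18 → {18}
forward next packet → 18; now {}
insert 22 → {22}
forward next packet → 22; now {}
insert 29 → {29}
forward next packet → 29; now {}
insert 15 → {15}
forward next packet → 15; now {}
insert 19 → {19}
forward next packet → 19; now {}
insert 34 → {34}
insert 30 → {34, 30}
forward next packet → 34; now {30}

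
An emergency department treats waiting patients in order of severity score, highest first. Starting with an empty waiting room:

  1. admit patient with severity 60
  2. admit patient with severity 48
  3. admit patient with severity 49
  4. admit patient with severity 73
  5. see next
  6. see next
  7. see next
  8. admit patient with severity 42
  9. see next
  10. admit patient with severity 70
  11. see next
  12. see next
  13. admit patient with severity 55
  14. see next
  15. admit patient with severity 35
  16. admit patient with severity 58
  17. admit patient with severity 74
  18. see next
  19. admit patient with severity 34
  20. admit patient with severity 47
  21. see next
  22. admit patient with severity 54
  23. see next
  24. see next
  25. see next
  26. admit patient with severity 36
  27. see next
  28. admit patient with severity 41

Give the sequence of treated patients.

73, 60, 49, 48, 70, 42, 55, 74, 58, 54, 47, 35, 36

insert 60 → {60}
insert 48 → {60, 48}
insert 49 → {60, 49, 48}
insert 73 → {73, 60, 49, 48}
see next → 73; now {60, 49, 48}
see next → 60; now {49, 48}
see next → 49; now {48}
insert 42 → {48, 42}
see next → 48; now {42}
insert 70 → {70, 42}
see next → 70; now {42}
see next → 42; now {}
insert 55 → {55}
see next → 55; now {}
insert 35 → {35}
insert 58 → {58, 35}
insert 74 → {74, 58, 35}
see next → 74; now {58, 35}
insert 34 → {58, 35, 34}
insert 47 → {58, 47, 35, 34}
see next → 58; now {47, 35, 34}
insert 54 → {54, 47, 35, 34}
see next → 54; now {47, 35, 34}
see next → 47; now {35, 34}
see next → 35; now {34}
insert 36 → {36, 34}
see next → 36; now {34}
insert 41 → {41, 34}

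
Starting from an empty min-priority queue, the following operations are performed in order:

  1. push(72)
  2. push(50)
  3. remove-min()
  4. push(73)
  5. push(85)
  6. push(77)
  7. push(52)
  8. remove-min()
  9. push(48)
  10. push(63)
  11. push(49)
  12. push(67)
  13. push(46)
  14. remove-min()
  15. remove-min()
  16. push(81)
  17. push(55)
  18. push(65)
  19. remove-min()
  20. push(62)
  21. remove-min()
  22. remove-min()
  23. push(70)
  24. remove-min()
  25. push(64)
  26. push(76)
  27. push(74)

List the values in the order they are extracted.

50 → 52 → 46 → 48 → 49 → 55 → 62 → 63

insert 72 → {72}
insert 50 → {50, 72}
remove-min → 50; now {72}
insert 73 → {72, 73}
insert 85 → {72, 73, 85}
insert 77 → {72, 73, 77, 85}
insert 52 → {52, 72, 73, 77, 85}
remove-min → 52; now {72, 73, 77, 85}
insert 48 → {48, 72, 73, 77, 85}
insert 63 → {48, 63, 72, 73, 77, 85}
insert 49 → {48, 49, 63, 72, 73, 77, 85}
insert 67 → {48, 49, 63, 67, 72, 73, 77, 85}
insert 46 → {46, 48, 49, 63, 67, 72, 73, 77, 85}
remove-min → 46; now {48, 49, 63, 67, 72, 73, 77, 85}
remove-min → 48; now {49, 63, 67, 72, 73, 77, 85}
insert 81 → {49, 63, 67, 72, 73, 77, 81, 85}
insert 55 → {49, 55, 63, 67, 72, 73, 77, 81, 85}
insert 65 → {49, 55, 63, 65, 67, 72, 73, 77, 81, 85}
remove-min → 49; now {55, 63, 65, 67, 72, 73, 77, 81, 85}
insert 62 → {55, 62, 63, 65, 67, 72, 73, 77, 81, 85}
remove-min → 55; now {62, 63, 65, 67, 72, 73, 77, 81, 85}
remove-min → 62; now {63, 65, 67, 72, 73, 77, 81, 85}
insert 70 → {63, 65, 67, 70, 72, 73, 77, 81, 85}
remove-min → 63; now {65, 67, 70, 72, 73, 77, 81, 85}
insert 64 → {64, 65, 67, 70, 72, 73, 77, 81, 85}
insert 76 → {64, 65, 67, 70, 72, 73, 76, 77, 81, 85}
insert 74 → {64, 65, 67, 70, 72, 73, 74, 76, 77, 81, 85}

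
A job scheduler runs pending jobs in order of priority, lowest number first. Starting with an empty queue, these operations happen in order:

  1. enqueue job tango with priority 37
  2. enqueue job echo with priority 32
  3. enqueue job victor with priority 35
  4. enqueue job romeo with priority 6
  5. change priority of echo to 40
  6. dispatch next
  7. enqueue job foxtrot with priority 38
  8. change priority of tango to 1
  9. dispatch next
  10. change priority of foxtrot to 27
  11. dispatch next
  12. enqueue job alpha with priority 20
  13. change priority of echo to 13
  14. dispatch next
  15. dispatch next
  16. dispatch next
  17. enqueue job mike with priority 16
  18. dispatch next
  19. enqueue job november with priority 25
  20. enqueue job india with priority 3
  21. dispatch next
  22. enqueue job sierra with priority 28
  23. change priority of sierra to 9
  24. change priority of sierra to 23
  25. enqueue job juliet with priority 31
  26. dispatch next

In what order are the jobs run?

add tango (priority 37) → {tango:37}
add echo (priority 32) → {echo:32, tango:37}
add victor (priority 35) → {echo:32, victor:35, tango:37}
add romeo (priority 6) → {romeo:6, echo:32, victor:35, tango:37}
update echo to priority 40 → {romeo:6, victor:35, tango:37, echo:40}
dispatch next → romeo; now {victor:35, tango:37, echo:40}
add foxtrot (priority 38) → {victor:35, tango:37, foxtrot:38, echo:40}
update tango to priority 1 → {tango:1, victor:35, foxtrot:38, echo:40}
dispatch next → tango; now {victor:35, foxtrot:38, echo:40}
update foxtrot to priority 27 → {foxtrot:27, victor:35, echo:40}
dispatch next → foxtrot; now {victor:35, echo:40}
add alpha (priority 20) → {alpha:20, victor:35, echo:40}
update echo to priority 13 → {echo:13, alpha:20, victor:35}
dispatch next → echo; now {alpha:20, victor:35}
dispatch next → alpha; now {victor:35}
dispatch next → victor; now {}
add mike (priority 16) → {mike:16}
dispatch next → mike; now {}
add november (priority 25) → {november:25}
add india (priority 3) → {india:3, november:25}
dispatch next → india; now {november:25}
add sierra (priority 28) → {november:25, sierra:28}
update sierra to priority 9 → {sierra:9, november:25}
update sierra to priority 23 → {sierra:23, november:25}
add juliet (priority 31) → {sierra:23, november:25, juliet:31}
dispatch next → sierra; now {november:25, juliet:31}

romeo → tango → foxtrot → echo → alpha → victor → mike → india → sierra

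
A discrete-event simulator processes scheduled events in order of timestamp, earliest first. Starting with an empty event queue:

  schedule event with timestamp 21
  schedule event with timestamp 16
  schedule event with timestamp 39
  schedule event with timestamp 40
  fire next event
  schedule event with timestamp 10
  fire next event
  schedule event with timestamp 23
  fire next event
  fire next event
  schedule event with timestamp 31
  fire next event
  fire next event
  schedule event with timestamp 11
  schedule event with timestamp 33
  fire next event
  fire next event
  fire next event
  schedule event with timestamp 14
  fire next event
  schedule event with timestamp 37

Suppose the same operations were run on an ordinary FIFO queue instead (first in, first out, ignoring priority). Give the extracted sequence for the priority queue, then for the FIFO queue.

insert 21 → {21}
insert 16 → {16, 21}
insert 39 → {16, 21, 39}
insert 40 → {16, 21, 39, 40}
fire next event → 16; now {21, 39, 40}
insert 10 → {10, 21, 39, 40}
fire next event → 10; now {21, 39, 40}
insert 23 → {21, 23, 39, 40}
fire next event → 21; now {23, 39, 40}
fire next event → 23; now {39, 40}
insert 31 → {31, 39, 40}
fire next event → 31; now {39, 40}
fire next event → 39; now {40}
insert 11 → {11, 40}
insert 33 → {11, 33, 40}
fire next event → 11; now {33, 40}
fire next event → 33; now {40}
fire next event → 40; now {}
insert 14 → {14}
fire next event → 14; now {}
insert 37 → {37}

priority queue: 16 → 10 → 21 → 23 → 31 → 39 → 11 → 33 → 40 → 14; FIFO queue: 21, 16, 39, 40, 10, 23, 31, 11, 33, 14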